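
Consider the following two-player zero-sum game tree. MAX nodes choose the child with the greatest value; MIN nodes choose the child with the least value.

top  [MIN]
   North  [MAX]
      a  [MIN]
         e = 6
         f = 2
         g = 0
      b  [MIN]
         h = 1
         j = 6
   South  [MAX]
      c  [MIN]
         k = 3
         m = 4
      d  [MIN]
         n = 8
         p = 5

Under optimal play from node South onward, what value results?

c (MIN): min(3, 4) = 3
d (MIN): min(8, 5) = 5
South (MAX): max(3, 5) = 5

5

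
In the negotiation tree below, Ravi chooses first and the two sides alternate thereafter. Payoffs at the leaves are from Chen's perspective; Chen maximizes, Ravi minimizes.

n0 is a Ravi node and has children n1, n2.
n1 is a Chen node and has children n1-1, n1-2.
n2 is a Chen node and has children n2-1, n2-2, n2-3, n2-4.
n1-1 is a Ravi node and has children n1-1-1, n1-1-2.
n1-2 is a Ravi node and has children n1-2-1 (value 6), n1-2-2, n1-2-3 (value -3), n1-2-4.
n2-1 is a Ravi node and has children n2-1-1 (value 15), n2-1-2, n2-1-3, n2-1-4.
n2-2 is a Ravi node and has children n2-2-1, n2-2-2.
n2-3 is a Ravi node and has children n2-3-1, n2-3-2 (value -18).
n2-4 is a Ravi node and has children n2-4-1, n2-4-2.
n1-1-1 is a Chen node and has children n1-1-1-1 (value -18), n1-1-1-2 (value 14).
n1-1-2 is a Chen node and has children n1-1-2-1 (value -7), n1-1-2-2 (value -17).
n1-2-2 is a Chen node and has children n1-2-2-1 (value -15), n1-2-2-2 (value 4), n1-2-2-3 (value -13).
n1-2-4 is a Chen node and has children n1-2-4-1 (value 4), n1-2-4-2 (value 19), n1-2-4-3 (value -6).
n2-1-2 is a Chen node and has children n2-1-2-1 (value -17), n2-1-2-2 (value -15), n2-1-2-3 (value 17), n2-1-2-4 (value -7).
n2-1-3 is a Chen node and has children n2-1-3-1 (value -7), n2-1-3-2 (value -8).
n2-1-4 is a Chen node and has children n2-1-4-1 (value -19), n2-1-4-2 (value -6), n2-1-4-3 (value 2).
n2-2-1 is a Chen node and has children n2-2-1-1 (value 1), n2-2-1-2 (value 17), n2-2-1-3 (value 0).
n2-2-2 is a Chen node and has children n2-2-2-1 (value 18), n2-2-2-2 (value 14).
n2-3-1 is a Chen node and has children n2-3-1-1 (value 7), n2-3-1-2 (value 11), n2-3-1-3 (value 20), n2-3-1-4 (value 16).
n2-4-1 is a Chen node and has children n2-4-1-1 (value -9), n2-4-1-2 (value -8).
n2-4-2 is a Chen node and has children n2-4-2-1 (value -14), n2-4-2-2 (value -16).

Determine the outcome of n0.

-3

n1-1-1 (Chen): max(-18, 14) = 14
n1-1-2 (Chen): max(-7, -17) = -7
n1-1 (Ravi): min(14, -7) = -7
n1-2-2 (Chen): max(-15, 4, -13) = 4
n1-2-4 (Chen): max(4, 19, -6) = 19
n1-2 (Ravi): min(6, 4, -3, 19) = -3
n1 (Chen): max(-7, -3) = -3
n2-1-2 (Chen): max(-17, -15, 17, -7) = 17
n2-1-3 (Chen): max(-7, -8) = -7
n2-1-4 (Chen): max(-19, -6, 2) = 2
n2-1 (Ravi): min(15, 17, -7, 2) = -7
n2-2-1 (Chen): max(1, 17, 0) = 17
n2-2-2 (Chen): max(18, 14) = 18
n2-2 (Ravi): min(17, 18) = 17
n2-3-1 (Chen): max(7, 11, 20, 16) = 20
n2-3 (Ravi): min(20, -18) = -18
n2-4-1 (Chen): max(-9, -8) = -8
n2-4-2 (Chen): max(-14, -16) = -14
n2-4 (Ravi): min(-8, -14) = -14
n2 (Chen): max(-7, 17, -18, -14) = 17
n0 (Ravi): min(-3, 17) = -3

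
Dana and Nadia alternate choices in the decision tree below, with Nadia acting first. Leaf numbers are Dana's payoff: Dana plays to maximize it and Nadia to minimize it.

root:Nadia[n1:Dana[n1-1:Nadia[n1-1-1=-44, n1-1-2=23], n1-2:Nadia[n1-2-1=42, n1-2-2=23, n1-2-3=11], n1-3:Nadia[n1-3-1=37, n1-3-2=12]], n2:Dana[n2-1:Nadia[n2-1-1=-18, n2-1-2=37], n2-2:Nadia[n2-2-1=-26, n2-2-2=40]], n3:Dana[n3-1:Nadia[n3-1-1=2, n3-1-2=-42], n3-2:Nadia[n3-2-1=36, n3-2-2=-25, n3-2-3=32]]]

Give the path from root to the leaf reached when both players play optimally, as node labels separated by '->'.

n1-1 (Nadia): min(-44, 23) = -44
n1-2 (Nadia): min(42, 23, 11) = 11
n1-3 (Nadia): min(37, 12) = 12
n1 (Dana): max(-44, 11, 12) = 12
n2-1 (Nadia): min(-18, 37) = -18
n2-2 (Nadia): min(-26, 40) = -26
n2 (Dana): max(-18, -26) = -18
n3-1 (Nadia): min(2, -42) = -42
n3-2 (Nadia): min(36, -25, 32) = -25
n3 (Dana): max(-42, -25) = -25
root (Nadia): min(12, -18, -25) = -25
At root, Nadia picks n3 (lowest: -25).
At n3, Dana picks n3-2 (highest: -25).
At n3-2, Nadia picks n3-2-2 (lowest: -25).
Terminal value -25.

root -> n3 -> n3-2 -> n3-2-2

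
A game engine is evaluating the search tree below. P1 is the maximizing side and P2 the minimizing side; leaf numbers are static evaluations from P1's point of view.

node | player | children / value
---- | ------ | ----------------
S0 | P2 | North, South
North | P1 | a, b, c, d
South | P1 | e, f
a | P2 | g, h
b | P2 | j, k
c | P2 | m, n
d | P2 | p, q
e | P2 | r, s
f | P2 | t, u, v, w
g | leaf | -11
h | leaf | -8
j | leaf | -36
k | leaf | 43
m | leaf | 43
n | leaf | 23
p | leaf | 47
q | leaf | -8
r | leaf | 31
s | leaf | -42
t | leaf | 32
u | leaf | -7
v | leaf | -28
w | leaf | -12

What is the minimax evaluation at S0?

a (P2): min(-11, -8) = -11
b (P2): min(-36, 43) = -36
c (P2): min(43, 23) = 23
d (P2): min(47, -8) = -8
North (P1): max(-11, -36, 23, -8) = 23
e (P2): min(31, -42) = -42
f (P2): min(32, -7, -28, -12) = -28
South (P1): max(-42, -28) = -28
S0 (P2): min(23, -28) = -28

-28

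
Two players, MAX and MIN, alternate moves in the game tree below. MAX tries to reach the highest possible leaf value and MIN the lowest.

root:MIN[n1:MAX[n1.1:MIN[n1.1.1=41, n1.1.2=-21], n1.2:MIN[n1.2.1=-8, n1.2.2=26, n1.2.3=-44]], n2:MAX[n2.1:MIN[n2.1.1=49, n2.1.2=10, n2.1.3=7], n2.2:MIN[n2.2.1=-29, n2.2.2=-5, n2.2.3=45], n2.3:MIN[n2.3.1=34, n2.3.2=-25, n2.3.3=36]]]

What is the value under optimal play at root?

-21

n1.1 (MIN): min(41, -21) = -21
n1.2 (MIN): min(-8, 26, -44) = -44
n1 (MAX): max(-21, -44) = -21
n2.1 (MIN): min(49, 10, 7) = 7
n2.2 (MIN): min(-29, -5, 45) = -29
n2.3 (MIN): min(34, -25, 36) = -25
n2 (MAX): max(7, -29, -25) = 7
root (MIN): min(-21, 7) = -21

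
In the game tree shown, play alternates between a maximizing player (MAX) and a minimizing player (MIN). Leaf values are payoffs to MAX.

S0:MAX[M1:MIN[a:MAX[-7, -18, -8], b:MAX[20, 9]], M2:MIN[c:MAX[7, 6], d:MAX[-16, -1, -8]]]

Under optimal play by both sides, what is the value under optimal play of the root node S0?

a (MAX): max(-7, -18, -8) = -7
b (MAX): max(20, 9) = 20
M1 (MIN): min(-7, 20) = -7
c (MAX): max(7, 6) = 7
d (MAX): max(-16, -1, -8) = -1
M2 (MIN): min(7, -1) = -1
S0 (MAX): max(-7, -1) = -1

-1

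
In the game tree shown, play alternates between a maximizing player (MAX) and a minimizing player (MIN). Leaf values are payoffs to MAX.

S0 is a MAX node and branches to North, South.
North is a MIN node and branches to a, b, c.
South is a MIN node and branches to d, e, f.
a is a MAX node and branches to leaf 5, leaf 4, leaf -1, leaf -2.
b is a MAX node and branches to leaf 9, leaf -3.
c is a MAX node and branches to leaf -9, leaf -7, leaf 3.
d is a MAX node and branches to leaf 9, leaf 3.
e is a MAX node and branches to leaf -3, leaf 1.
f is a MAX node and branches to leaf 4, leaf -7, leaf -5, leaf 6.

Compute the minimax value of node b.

9

b (MAX): max(9, -3) = 9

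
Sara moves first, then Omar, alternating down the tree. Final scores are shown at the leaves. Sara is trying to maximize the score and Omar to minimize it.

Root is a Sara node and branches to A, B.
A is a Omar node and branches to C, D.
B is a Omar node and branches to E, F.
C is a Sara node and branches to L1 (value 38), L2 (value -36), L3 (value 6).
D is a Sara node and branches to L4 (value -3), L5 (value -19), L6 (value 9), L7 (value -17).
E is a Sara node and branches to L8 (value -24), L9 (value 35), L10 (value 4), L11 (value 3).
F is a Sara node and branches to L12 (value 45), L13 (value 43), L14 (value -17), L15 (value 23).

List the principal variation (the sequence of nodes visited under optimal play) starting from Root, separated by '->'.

C (Sara): max(38, -36, 6) = 38
D (Sara): max(-3, -19, 9, -17) = 9
A (Omar): min(38, 9) = 9
E (Sara): max(-24, 35, 4, 3) = 35
F (Sara): max(45, 43, -17, 23) = 45
B (Omar): min(35, 45) = 35
Root (Sara): max(9, 35) = 35
At Root, Sara picks B (highest: 35).
At B, Omar picks E (lowest: 35).
At E, Sara picks L9 (highest: 35).
Terminal value 35.

Root -> B -> E -> L9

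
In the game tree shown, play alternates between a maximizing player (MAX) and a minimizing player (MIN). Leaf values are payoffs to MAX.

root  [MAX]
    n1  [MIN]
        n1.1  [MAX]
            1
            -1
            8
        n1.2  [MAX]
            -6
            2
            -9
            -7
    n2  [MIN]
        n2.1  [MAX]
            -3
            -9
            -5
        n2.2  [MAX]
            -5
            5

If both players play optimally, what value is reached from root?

n1.1 (MAX): max(1, -1, 8) = 8
n1.2 (MAX): max(-6, 2, -9, -7) = 2
n1 (MIN): min(8, 2) = 2
n2.1 (MAX): max(-3, -9, -5) = -3
n2.2 (MAX): max(-5, 5) = 5
n2 (MIN): min(-3, 5) = -3
root (MAX): max(2, -3) = 2

2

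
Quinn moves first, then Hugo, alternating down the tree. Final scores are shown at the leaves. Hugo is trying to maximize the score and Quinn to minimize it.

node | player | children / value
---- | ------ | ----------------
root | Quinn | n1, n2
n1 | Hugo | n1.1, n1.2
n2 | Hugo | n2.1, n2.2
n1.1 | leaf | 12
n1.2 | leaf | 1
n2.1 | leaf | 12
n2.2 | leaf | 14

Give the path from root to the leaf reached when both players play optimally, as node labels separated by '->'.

n1 (Hugo): max(12, 1) = 12
n2 (Hugo): max(12, 14) = 14
root (Quinn): min(12, 14) = 12
At root, Quinn picks n1 (lowest: 12).
At n1, Hugo picks n1.1 (highest: 12).
Terminal value 12.

root -> n1 -> n1.1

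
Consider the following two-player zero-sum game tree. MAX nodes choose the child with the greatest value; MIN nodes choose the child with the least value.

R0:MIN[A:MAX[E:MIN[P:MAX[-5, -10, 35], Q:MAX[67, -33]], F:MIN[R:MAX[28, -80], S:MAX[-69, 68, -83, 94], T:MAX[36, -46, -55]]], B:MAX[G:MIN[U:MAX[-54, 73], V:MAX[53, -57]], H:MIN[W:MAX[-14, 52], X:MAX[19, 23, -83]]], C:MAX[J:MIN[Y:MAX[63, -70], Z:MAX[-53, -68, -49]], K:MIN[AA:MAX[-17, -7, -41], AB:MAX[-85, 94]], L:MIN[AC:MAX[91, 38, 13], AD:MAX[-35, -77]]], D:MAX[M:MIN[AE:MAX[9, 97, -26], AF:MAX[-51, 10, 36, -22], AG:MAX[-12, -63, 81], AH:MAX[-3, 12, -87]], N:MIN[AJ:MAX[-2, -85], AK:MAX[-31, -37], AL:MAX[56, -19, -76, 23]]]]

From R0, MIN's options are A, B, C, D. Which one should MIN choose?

C

P (MAX): max(-5, -10, 35) = 35
Q (MAX): max(67, -33) = 67
E (MIN): min(35, 67) = 35
R (MAX): max(28, -80) = 28
S (MAX): max(-69, 68, -83, 94) = 94
T (MAX): max(36, -46, -55) = 36
F (MIN): min(28, 94, 36) = 28
A (MAX): max(35, 28) = 35
U (MAX): max(-54, 73) = 73
V (MAX): max(53, -57) = 53
G (MIN): min(73, 53) = 53
W (MAX): max(-14, 52) = 52
X (MAX): max(19, 23, -83) = 23
H (MIN): min(52, 23) = 23
B (MAX): max(53, 23) = 53
Y (MAX): max(63, -70) = 63
Z (MAX): max(-53, -68, -49) = -49
J (MIN): min(63, -49) = -49
AA (MAX): max(-17, -7, -41) = -7
AB (MAX): max(-85, 94) = 94
K (MIN): min(-7, 94) = -7
AC (MAX): max(91, 38, 13) = 91
AD (MAX): max(-35, -77) = -35
L (MIN): min(91, -35) = -35
C (MAX): max(-49, -7, -35) = -7
AE (MAX): max(9, 97, -26) = 97
AF (MAX): max(-51, 10, 36, -22) = 36
AG (MAX): max(-12, -63, 81) = 81
AH (MAX): max(-3, 12, -87) = 12
M (MIN): min(97, 36, 81, 12) = 12
AJ (MAX): max(-2, -85) = -2
AK (MAX): max(-31, -37) = -31
AL (MAX): max(56, -19, -76, 23) = 56
N (MIN): min(-2, -31, 56) = -31
D (MAX): max(12, -31) = 12
R0 (MIN): min(35, 53, -7, 12) = -7
MIN at R0 wants the lowest of {A=35, B=53, C=-7, D=12}, so chooses C.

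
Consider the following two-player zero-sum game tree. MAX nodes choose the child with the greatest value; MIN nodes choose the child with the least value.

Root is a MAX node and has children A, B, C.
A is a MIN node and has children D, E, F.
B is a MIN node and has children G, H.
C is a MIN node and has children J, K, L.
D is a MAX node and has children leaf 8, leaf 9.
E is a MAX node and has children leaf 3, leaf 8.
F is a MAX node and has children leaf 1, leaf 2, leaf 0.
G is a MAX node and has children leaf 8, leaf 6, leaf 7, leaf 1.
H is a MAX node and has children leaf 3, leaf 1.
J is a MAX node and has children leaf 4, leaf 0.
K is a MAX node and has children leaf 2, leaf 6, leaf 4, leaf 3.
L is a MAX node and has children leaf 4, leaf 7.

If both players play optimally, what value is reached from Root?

4

D (MAX): max(8, 9) = 9
E (MAX): max(3, 8) = 8
F (MAX): max(1, 2, 0) = 2
A (MIN): min(9, 8, 2) = 2
G (MAX): max(8, 6, 7, 1) = 8
H (MAX): max(3, 1) = 3
B (MIN): min(8, 3) = 3
J (MAX): max(4, 0) = 4
K (MAX): max(2, 6, 4, 3) = 6
L (MAX): max(4, 7) = 7
C (MIN): min(4, 6, 7) = 4
Root (MAX): max(2, 3, 4) = 4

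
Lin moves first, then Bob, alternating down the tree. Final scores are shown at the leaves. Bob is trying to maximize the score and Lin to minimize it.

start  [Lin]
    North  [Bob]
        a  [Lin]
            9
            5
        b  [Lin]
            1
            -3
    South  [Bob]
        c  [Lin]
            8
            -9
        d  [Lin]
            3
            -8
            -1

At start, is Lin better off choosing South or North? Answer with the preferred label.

c (Lin): min(8, -9) = -9
d (Lin): min(3, -8, -1) = -8
South (Bob): max(-9, -8) = -8
a (Lin): min(9, 5) = 5
b (Lin): min(1, -3) = -3
North (Bob): max(5, -3) = 5
Lin prefers the lower value; South=-8, North=5. South is better since -8 < 5.

South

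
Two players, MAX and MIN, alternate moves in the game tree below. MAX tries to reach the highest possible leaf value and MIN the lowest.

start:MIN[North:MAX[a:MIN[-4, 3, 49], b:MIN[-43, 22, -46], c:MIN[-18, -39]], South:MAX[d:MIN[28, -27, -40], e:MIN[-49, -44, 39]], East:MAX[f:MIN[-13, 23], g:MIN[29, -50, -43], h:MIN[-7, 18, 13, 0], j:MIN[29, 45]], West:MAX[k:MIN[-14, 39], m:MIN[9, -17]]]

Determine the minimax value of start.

a (MIN): min(-4, 3, 49) = -4
b (MIN): min(-43, 22, -46) = -46
c (MIN): min(-18, -39) = -39
North (MAX): max(-4, -46, -39) = -4
d (MIN): min(28, -27, -40) = -40
e (MIN): min(-49, -44, 39) = -49
South (MAX): max(-40, -49) = -40
f (MIN): min(-13, 23) = -13
g (MIN): min(29, -50, -43) = -50
h (MIN): min(-7, 18, 13, 0) = -7
j (MIN): min(29, 45) = 29
East (MAX): max(-13, -50, -7, 29) = 29
k (MIN): min(-14, 39) = -14
m (MIN): min(9, -17) = -17
West (MAX): max(-14, -17) = -14
start (MIN): min(-4, -40, 29, -14) = -40

-40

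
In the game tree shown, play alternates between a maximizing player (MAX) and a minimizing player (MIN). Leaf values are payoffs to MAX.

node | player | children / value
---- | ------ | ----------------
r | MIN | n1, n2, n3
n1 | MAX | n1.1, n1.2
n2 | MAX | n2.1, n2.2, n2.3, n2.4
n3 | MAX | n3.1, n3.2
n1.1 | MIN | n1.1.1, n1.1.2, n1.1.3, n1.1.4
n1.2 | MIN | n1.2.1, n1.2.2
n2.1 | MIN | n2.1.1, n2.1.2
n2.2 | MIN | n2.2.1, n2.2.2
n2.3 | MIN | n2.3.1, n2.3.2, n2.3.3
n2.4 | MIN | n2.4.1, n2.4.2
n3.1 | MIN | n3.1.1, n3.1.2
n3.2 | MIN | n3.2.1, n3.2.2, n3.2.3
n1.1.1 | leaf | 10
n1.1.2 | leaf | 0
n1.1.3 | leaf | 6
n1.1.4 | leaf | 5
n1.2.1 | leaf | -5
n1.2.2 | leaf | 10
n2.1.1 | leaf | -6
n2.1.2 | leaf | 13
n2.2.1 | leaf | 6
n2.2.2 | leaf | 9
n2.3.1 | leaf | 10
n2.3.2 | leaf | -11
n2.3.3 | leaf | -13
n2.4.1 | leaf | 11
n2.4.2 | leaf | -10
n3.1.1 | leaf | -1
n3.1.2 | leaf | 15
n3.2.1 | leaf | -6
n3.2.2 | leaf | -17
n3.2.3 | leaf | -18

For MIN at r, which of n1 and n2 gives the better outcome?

n1

n1.1 (MIN): min(10, 0, 6, 5) = 0
n1.2 (MIN): min(-5, 10) = -5
n1 (MAX): max(0, -5) = 0
n2.1 (MIN): min(-6, 13) = -6
n2.2 (MIN): min(6, 9) = 6
n2.3 (MIN): min(10, -11, -13) = -13
n2.4 (MIN): min(11, -10) = -10
n2 (MAX): max(-6, 6, -13, -10) = 6
MIN prefers the lower value; n1=0, n2=6. n1 is better since 0 < 6.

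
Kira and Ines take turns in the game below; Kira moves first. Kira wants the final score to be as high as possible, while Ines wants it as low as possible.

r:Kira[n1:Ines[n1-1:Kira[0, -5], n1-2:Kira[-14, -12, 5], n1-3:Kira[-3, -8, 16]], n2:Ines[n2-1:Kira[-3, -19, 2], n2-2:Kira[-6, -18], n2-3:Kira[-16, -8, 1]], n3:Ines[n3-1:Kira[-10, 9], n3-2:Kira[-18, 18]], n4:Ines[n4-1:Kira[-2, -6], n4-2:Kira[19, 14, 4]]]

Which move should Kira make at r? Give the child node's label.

n1-1 (Kira): max(0, -5) = 0
n1-2 (Kira): max(-14, -12, 5) = 5
n1-3 (Kira): max(-3, -8, 16) = 16
n1 (Ines): min(0, 5, 16) = 0
n2-1 (Kira): max(-3, -19, 2) = 2
n2-2 (Kira): max(-6, -18) = -6
n2-3 (Kira): max(-16, -8, 1) = 1
n2 (Ines): min(2, -6, 1) = -6
n3-1 (Kira): max(-10, 9) = 9
n3-2 (Kira): max(-18, 18) = 18
n3 (Ines): min(9, 18) = 9
n4-1 (Kira): max(-2, -6) = -2
n4-2 (Kira): max(19, 14, 4) = 19
n4 (Ines): min(-2, 19) = -2
r (Kira): max(0, -6, 9, -2) = 9
Kira at r wants the highest of {n1=0, n2=-6, n3=9, n4=-2}, so chooses n3.

n3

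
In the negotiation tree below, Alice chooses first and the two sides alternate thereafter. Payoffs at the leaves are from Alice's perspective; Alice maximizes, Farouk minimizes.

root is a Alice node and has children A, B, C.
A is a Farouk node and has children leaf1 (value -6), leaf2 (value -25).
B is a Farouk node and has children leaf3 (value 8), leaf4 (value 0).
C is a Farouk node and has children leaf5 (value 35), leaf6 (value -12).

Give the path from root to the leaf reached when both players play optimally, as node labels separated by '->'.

A (Farouk): min(-6, -25) = -25
B (Farouk): min(8, 0) = 0
C (Farouk): min(35, -12) = -12
root (Alice): max(-25, 0, -12) = 0
At root, Alice picks B (highest: 0).
At B, Farouk picks leaf4 (lowest: 0).
Terminal value 0.

root -> B -> leaf4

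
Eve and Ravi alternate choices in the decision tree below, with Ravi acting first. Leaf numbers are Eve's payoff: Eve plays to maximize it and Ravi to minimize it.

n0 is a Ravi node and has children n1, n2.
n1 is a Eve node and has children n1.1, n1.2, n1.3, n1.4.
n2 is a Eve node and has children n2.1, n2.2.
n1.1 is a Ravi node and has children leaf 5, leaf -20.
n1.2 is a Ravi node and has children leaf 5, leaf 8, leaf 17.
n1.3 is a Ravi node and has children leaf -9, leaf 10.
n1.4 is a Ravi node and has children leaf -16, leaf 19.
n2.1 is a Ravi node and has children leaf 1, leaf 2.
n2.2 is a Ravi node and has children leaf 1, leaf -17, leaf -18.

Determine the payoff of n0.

n1.1 (Ravi): min(5, -20) = -20
n1.2 (Ravi): min(5, 8, 17) = 5
n1.3 (Ravi): min(-9, 10) = -9
n1.4 (Ravi): min(-16, 19) = -16
n1 (Eve): max(-20, 5, -9, -16) = 5
n2.1 (Ravi): min(1, 2) = 1
n2.2 (Ravi): min(1, -17, -18) = -18
n2 (Eve): max(1, -18) = 1
n0 (Ravi): min(5, 1) = 1

1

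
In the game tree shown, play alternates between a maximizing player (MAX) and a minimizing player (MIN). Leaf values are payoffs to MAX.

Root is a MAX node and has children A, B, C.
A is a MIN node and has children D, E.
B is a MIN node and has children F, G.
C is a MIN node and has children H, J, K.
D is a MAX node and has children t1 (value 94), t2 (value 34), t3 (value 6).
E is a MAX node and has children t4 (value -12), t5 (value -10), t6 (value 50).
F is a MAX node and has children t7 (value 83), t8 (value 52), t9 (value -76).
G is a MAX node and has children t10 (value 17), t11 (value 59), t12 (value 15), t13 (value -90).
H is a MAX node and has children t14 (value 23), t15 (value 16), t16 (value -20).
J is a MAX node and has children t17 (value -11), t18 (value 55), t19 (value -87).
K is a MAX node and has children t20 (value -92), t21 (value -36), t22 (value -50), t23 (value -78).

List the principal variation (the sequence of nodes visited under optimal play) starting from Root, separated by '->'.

D (MAX): max(94, 34, 6) = 94
E (MAX): max(-12, -10, 50) = 50
A (MIN): min(94, 50) = 50
F (MAX): max(83, 52, -76) = 83
G (MAX): max(17, 59, 15, -90) = 59
B (MIN): min(83, 59) = 59
H (MAX): max(23, 16, -20) = 23
J (MAX): max(-11, 55, -87) = 55
K (MAX): max(-92, -36, -50, -78) = -36
C (MIN): min(23, 55, -36) = -36
Root (MAX): max(50, 59, -36) = 59
At Root, MAX picks B (highest: 59).
At B, MIN picks G (lowest: 59).
At G, MAX picks t11 (highest: 59).
Terminal value 59.

Root -> B -> G -> t11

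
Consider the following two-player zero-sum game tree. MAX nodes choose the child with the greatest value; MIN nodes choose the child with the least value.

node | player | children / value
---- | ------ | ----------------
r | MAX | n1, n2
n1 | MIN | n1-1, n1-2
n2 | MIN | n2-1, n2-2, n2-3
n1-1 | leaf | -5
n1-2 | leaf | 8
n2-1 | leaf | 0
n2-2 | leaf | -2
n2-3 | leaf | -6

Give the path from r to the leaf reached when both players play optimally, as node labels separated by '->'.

n1 (MIN): min(-5, 8) = -5
n2 (MIN): min(0, -2, -6) = -6
r (MAX): max(-5, -6) = -5
At r, MAX picks n1 (highest: -5).
At n1, MIN picks n1-1 (lowest: -5).
Terminal value -5.

r -> n1 -> n1-1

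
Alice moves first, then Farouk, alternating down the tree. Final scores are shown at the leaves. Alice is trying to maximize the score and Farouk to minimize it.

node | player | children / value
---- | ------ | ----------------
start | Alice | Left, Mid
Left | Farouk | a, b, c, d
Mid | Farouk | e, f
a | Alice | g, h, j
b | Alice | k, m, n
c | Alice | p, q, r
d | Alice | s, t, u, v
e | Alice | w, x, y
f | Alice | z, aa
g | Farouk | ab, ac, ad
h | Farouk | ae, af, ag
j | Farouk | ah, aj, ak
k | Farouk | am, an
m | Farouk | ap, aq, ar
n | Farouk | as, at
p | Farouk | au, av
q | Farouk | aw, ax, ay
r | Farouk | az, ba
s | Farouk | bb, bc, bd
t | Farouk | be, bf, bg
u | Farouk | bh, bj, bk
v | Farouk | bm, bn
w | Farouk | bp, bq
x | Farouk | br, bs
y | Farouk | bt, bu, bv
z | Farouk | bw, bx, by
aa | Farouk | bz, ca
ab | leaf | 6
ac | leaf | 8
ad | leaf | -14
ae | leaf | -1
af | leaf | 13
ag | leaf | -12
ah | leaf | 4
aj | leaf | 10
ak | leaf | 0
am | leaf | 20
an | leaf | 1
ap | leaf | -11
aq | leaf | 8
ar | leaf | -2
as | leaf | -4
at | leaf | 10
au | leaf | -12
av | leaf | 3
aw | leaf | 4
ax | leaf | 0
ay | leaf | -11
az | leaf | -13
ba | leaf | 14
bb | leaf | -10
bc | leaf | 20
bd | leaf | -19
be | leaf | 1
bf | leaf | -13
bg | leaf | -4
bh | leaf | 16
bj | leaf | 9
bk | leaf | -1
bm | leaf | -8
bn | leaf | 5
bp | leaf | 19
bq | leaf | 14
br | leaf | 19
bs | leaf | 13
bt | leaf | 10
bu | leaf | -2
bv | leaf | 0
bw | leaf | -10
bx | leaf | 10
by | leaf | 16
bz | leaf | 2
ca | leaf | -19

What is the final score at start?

g (Farouk): min(6, 8, -14) = -14
h (Farouk): min(-1, 13, -12) = -12
j (Farouk): min(4, 10, 0) = 0
a (Alice): max(-14, -12, 0) = 0
k (Farouk): min(20, 1) = 1
m (Farouk): min(-11, 8, -2) = -11
n (Farouk): min(-4, 10) = -4
b (Alice): max(1, -11, -4) = 1
p (Farouk): min(-12, 3) = -12
q (Farouk): min(4, 0, -11) = -11
r (Farouk): min(-13, 14) = -13
c (Alice): max(-12, -11, -13) = -11
s (Farouk): min(-10, 20, -19) = -19
t (Farouk): min(1, -13, -4) = -13
u (Farouk): min(16, 9, -1) = -1
v (Farouk): min(-8, 5) = -8
d (Alice): max(-19, -13, -1, -8) = -1
Left (Farouk): min(0, 1, -11, -1) = -11
w (Farouk): min(19, 14) = 14
x (Farouk): min(19, 13) = 13
y (Farouk): min(10, -2, 0) = -2
e (Alice): max(14, 13, -2) = 14
z (Farouk): min(-10, 10, 16) = -10
aa (Farouk): min(2, -19) = -19
f (Alice): max(-10, -19) = -10
Mid (Farouk): min(14, -10) = -10
start (Alice): max(-11, -10) = -10

-10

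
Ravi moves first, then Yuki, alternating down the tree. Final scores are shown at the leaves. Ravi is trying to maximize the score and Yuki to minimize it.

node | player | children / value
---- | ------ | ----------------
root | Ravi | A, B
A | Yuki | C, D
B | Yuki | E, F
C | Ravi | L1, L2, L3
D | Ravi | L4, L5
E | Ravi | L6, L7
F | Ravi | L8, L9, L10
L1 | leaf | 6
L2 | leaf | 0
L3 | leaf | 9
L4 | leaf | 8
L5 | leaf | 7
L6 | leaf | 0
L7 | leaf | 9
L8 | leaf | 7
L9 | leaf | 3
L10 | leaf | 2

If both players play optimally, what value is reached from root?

C (Ravi): max(6, 0, 9) = 9
D (Ravi): max(8, 7) = 8
A (Yuki): min(9, 8) = 8
E (Ravi): max(0, 9) = 9
F (Ravi): max(7, 3, 2) = 7
B (Yuki): min(9, 7) = 7
root (Ravi): max(8, 7) = 8

8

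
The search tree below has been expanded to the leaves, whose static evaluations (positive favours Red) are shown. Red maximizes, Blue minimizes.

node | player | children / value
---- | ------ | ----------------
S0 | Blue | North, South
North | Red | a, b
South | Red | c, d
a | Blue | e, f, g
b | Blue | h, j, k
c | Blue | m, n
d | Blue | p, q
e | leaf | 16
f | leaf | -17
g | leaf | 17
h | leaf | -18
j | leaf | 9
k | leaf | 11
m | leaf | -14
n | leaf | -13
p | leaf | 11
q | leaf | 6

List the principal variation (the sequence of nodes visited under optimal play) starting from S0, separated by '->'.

a (Blue): min(16, -17, 17) = -17
b (Blue): min(-18, 9, 11) = -18
North (Red): max(-17, -18) = -17
c (Blue): min(-14, -13) = -14
d (Blue): min(11, 6) = 6
South (Red): max(-14, 6) = 6
S0 (Blue): min(-17, 6) = -17
At S0, Blue picks North (lowest: -17).
At North, Red picks a (highest: -17).
At a, Blue picks f (lowest: -17).
Terminal value -17.

S0 -> North -> a -> f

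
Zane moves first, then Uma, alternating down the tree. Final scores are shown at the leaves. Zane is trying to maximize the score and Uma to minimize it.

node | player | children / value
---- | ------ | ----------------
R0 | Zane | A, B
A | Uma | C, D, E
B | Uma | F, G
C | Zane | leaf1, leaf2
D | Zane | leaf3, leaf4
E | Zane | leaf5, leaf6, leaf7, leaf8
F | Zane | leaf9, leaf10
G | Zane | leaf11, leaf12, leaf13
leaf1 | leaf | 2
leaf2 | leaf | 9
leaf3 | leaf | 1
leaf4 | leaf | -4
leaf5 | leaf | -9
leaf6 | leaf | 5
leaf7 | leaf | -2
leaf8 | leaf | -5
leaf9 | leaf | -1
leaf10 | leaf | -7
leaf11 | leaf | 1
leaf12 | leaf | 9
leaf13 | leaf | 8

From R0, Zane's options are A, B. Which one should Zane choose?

C (Zane): max(2, 9) = 9
D (Zane): max(1, -4) = 1
E (Zane): max(-9, 5, -2, -5) = 5
A (Uma): min(9, 1, 5) = 1
F (Zane): max(-1, -7) = -1
G (Zane): max(1, 9, 8) = 9
B (Uma): min(-1, 9) = -1
R0 (Zane): max(1, -1) = 1
Zane at R0 wants the highest of {A=1, B=-1}, so chooses A.

A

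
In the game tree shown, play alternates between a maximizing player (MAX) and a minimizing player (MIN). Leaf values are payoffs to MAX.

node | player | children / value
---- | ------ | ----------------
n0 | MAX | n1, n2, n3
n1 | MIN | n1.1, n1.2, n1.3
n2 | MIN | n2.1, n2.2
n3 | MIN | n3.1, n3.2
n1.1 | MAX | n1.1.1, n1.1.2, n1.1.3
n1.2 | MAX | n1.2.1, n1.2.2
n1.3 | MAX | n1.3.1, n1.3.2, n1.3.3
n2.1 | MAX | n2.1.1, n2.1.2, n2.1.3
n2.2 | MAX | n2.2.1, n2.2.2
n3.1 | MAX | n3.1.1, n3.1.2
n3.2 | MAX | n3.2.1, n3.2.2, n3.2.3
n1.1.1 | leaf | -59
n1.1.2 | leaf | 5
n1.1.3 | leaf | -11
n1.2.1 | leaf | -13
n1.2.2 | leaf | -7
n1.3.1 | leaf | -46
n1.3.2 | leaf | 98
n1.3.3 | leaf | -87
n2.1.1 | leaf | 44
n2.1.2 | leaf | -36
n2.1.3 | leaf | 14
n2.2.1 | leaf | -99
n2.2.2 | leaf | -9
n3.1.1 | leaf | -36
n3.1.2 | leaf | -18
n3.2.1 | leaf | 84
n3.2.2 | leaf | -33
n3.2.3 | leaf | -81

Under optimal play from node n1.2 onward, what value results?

n1.2 (MAX): max(-13, -7) = -7

-7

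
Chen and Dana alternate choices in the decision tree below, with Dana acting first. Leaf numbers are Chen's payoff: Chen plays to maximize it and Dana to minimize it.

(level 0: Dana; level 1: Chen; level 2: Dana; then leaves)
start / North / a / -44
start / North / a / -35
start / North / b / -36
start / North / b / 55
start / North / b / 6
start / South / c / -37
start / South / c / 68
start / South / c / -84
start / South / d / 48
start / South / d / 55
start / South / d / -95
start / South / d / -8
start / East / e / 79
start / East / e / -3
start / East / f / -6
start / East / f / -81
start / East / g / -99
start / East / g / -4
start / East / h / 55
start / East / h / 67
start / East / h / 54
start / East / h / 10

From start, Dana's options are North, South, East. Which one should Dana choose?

South

a (Dana): min(-44, -35) = -44
b (Dana): min(-36, 55, 6) = -36
North (Chen): max(-44, -36) = -36
c (Dana): min(-37, 68, -84) = -84
d (Dana): min(48, 55, -95, -8) = -95
South (Chen): max(-84, -95) = -84
e (Dana): min(79, -3) = -3
f (Dana): min(-6, -81) = -81
g (Dana): min(-99, -4) = -99
h (Dana): min(55, 67, 54, 10) = 10
East (Chen): max(-3, -81, -99, 10) = 10
start (Dana): min(-36, -84, 10) = -84
Dana at start wants the lowest of {North=-36, South=-84, East=10}, so chooses South.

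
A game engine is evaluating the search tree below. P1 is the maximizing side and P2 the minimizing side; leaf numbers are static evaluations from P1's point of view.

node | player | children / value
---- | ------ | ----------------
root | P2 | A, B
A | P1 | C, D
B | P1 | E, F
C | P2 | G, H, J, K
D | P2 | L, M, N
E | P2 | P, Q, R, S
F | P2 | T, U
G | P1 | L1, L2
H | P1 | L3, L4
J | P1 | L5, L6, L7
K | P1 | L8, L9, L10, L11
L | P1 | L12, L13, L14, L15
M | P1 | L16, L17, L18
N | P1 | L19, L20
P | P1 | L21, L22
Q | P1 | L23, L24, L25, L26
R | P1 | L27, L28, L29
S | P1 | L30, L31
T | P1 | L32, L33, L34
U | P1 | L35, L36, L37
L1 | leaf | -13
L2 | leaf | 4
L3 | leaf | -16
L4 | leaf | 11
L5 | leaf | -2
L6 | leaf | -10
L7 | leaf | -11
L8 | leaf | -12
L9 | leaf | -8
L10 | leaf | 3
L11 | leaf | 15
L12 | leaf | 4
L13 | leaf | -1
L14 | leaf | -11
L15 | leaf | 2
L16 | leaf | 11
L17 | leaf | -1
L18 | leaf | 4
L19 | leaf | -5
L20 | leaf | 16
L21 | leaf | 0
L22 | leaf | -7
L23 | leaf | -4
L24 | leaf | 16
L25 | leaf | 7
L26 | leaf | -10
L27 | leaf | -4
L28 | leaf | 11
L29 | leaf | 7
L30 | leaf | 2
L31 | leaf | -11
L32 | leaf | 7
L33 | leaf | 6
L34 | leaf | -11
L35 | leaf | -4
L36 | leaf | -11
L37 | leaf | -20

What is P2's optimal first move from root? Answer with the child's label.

B

G (P1): max(-13, 4) = 4
H (P1): max(-16, 11) = 11
J (P1): max(-2, -10, -11) = -2
K (P1): max(-12, -8, 3, 15) = 15
C (P2): min(4, 11, -2, 15) = -2
L (P1): max(4, -1, -11, 2) = 4
M (P1): max(11, -1, 4) = 11
N (P1): max(-5, 16) = 16
D (P2): min(4, 11, 16) = 4
A (P1): max(-2, 4) = 4
P (P1): max(0, -7) = 0
Q (P1): max(-4, 16, 7, -10) = 16
R (P1): max(-4, 11, 7) = 11
S (P1): max(2, -11) = 2
E (P2): min(0, 16, 11, 2) = 0
T (P1): max(7, 6, -11) = 7
U (P1): max(-4, -11, -20) = -4
F (P2): min(7, -4) = -4
B (P1): max(0, -4) = 0
root (P2): min(4, 0) = 0
P2 at root wants the lowest of {A=4, B=0}, so chooses B.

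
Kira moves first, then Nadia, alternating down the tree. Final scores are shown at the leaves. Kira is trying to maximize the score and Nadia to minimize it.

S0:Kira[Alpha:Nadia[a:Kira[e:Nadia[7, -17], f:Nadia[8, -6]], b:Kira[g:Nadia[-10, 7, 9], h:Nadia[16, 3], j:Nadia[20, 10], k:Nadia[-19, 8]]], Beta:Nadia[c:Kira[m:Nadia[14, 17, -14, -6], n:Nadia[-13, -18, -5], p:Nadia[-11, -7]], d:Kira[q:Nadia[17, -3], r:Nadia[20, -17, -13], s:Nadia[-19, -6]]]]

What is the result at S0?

-6

e (Nadia): min(7, -17) = -17
f (Nadia): min(8, -6) = -6
a (Kira): max(-17, -6) = -6
g (Nadia): min(-10, 7, 9) = -10
h (Nadia): min(16, 3) = 3
j (Nadia): min(20, 10) = 10
k (Nadia): min(-19, 8) = -19
b (Kira): max(-10, 3, 10, -19) = 10
Alpha (Nadia): min(-6, 10) = -6
m (Nadia): min(14, 17, -14, -6) = -14
n (Nadia): min(-13, -18, -5) = -18
p (Nadia): min(-11, -7) = -11
c (Kira): max(-14, -18, -11) = -11
q (Nadia): min(17, -3) = -3
r (Nadia): min(20, -17, -13) = -17
s (Nadia): min(-19, -6) = -19
d (Kira): max(-3, -17, -19) = -3
Beta (Nadia): min(-11, -3) = -11
S0 (Kira): max(-6, -11) = -6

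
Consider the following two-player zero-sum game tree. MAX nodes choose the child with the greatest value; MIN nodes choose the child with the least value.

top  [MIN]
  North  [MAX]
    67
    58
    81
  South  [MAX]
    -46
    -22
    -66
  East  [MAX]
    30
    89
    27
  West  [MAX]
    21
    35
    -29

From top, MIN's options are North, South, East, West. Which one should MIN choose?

North (MAX): max(67, 58, 81) = 81
South (MAX): max(-46, -22, -66) = -22
East (MAX): max(30, 89, 27) = 89
West (MAX): max(21, 35, -29) = 35
top (MIN): min(81, -22, 89, 35) = -22
MIN at top wants the lowest of {North=81, South=-22, East=89, West=35}, so chooses South.

South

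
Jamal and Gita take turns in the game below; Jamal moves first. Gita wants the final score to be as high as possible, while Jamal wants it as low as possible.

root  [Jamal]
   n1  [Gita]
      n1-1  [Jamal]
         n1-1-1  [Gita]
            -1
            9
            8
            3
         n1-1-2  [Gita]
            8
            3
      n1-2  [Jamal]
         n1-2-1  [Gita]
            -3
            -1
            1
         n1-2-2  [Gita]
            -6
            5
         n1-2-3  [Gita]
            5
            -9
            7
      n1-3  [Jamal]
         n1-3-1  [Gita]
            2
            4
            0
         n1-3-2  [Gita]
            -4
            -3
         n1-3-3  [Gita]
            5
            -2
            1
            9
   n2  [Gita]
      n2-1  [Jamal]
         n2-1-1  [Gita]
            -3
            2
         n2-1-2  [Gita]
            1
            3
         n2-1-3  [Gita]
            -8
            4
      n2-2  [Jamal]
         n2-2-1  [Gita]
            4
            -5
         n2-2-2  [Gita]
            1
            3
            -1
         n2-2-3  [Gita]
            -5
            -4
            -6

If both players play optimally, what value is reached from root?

n1-1-1 (Gita): max(-1, 9, 8, 3) = 9
n1-1-2 (Gita): max(8, 3) = 8
n1-1 (Jamal): min(9, 8) = 8
n1-2-1 (Gita): max(-3, -1, 1) = 1
n1-2-2 (Gita): max(-6, 5) = 5
n1-2-3 (Gita): max(5, -9, 7) = 7
n1-2 (Jamal): min(1, 5, 7) = 1
n1-3-1 (Gita): max(2, 4, 0) = 4
n1-3-2 (Gita): max(-4, -3) = -3
n1-3-3 (Gita): max(5, -2, 1, 9) = 9
n1-3 (Jamal): min(4, -3, 9) = -3
n1 (Gita): max(8, 1, -3) = 8
n2-1-1 (Gita): max(-3, 2) = 2
n2-1-2 (Gita): max(1, 3) = 3
n2-1-3 (Gita): max(-8, 4) = 4
n2-1 (Jamal): min(2, 3, 4) = 2
n2-2-1 (Gita): max(4, -5) = 4
n2-2-2 (Gita): max(1, 3, -1) = 3
n2-2-3 (Gita): max(-5, -4, -6) = -4
n2-2 (Jamal): min(4, 3, -4) = -4
n2 (Gita): max(2, -4) = 2
root (Jamal): min(8, 2) = 2

2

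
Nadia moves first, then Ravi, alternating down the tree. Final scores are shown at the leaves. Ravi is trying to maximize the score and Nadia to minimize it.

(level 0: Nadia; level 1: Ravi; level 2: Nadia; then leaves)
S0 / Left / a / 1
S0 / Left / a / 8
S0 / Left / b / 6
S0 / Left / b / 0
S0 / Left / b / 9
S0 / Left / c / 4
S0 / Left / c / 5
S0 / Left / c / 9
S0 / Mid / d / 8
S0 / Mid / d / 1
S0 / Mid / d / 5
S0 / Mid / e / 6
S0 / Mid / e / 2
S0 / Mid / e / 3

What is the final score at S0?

2

a (Nadia): min(1, 8) = 1
b (Nadia): min(6, 0, 9) = 0
c (Nadia): min(4, 5, 9) = 4
Left (Ravi): max(1, 0, 4) = 4
d (Nadia): min(8, 1, 5) = 1
e (Nadia): min(6, 2, 3) = 2
Mid (Ravi): max(1, 2) = 2
S0 (Nadia): min(4, 2) = 2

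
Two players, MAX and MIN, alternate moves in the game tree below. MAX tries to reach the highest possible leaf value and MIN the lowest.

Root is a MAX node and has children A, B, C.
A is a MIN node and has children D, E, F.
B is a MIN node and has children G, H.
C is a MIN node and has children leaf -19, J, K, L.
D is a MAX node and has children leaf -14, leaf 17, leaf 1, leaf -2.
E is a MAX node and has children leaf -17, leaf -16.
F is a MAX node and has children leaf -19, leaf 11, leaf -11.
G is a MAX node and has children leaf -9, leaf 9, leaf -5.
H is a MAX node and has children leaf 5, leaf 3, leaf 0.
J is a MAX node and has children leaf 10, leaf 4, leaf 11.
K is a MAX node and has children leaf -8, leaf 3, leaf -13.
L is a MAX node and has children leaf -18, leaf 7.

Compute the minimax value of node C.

-19

J (MAX): max(10, 4, 11) = 11
K (MAX): max(-8, 3, -13) = 3
L (MAX): max(-18, 7) = 7
C (MIN): min(-19, 11, 3, 7) = -19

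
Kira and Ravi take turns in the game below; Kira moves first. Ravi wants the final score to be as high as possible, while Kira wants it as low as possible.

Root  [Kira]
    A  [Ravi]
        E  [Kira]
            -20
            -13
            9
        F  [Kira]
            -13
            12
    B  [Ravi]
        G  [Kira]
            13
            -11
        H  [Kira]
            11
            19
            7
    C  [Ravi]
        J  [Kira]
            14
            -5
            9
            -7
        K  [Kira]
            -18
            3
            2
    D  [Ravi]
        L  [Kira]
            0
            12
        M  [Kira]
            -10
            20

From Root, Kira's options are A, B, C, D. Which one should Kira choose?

E (Kira): min(-20, -13, 9) = -20
F (Kira): min(-13, 12) = -13
A (Ravi): max(-20, -13) = -13
G (Kira): min(13, -11) = -11
H (Kira): min(11, 19, 7) = 7
B (Ravi): max(-11, 7) = 7
J (Kira): min(14, -5, 9, -7) = -7
K (Kira): min(-18, 3, 2) = -18
C (Ravi): max(-7, -18) = -7
L (Kira): min(0, 12) = 0
M (Kira): min(-10, 20) = -10
D (Ravi): max(0, -10) = 0
Root (Kira): min(-13, 7, -7, 0) = -13
Kira at Root wants the lowest of {A=-13, B=7, C=-7, D=0}, so chooses A.

A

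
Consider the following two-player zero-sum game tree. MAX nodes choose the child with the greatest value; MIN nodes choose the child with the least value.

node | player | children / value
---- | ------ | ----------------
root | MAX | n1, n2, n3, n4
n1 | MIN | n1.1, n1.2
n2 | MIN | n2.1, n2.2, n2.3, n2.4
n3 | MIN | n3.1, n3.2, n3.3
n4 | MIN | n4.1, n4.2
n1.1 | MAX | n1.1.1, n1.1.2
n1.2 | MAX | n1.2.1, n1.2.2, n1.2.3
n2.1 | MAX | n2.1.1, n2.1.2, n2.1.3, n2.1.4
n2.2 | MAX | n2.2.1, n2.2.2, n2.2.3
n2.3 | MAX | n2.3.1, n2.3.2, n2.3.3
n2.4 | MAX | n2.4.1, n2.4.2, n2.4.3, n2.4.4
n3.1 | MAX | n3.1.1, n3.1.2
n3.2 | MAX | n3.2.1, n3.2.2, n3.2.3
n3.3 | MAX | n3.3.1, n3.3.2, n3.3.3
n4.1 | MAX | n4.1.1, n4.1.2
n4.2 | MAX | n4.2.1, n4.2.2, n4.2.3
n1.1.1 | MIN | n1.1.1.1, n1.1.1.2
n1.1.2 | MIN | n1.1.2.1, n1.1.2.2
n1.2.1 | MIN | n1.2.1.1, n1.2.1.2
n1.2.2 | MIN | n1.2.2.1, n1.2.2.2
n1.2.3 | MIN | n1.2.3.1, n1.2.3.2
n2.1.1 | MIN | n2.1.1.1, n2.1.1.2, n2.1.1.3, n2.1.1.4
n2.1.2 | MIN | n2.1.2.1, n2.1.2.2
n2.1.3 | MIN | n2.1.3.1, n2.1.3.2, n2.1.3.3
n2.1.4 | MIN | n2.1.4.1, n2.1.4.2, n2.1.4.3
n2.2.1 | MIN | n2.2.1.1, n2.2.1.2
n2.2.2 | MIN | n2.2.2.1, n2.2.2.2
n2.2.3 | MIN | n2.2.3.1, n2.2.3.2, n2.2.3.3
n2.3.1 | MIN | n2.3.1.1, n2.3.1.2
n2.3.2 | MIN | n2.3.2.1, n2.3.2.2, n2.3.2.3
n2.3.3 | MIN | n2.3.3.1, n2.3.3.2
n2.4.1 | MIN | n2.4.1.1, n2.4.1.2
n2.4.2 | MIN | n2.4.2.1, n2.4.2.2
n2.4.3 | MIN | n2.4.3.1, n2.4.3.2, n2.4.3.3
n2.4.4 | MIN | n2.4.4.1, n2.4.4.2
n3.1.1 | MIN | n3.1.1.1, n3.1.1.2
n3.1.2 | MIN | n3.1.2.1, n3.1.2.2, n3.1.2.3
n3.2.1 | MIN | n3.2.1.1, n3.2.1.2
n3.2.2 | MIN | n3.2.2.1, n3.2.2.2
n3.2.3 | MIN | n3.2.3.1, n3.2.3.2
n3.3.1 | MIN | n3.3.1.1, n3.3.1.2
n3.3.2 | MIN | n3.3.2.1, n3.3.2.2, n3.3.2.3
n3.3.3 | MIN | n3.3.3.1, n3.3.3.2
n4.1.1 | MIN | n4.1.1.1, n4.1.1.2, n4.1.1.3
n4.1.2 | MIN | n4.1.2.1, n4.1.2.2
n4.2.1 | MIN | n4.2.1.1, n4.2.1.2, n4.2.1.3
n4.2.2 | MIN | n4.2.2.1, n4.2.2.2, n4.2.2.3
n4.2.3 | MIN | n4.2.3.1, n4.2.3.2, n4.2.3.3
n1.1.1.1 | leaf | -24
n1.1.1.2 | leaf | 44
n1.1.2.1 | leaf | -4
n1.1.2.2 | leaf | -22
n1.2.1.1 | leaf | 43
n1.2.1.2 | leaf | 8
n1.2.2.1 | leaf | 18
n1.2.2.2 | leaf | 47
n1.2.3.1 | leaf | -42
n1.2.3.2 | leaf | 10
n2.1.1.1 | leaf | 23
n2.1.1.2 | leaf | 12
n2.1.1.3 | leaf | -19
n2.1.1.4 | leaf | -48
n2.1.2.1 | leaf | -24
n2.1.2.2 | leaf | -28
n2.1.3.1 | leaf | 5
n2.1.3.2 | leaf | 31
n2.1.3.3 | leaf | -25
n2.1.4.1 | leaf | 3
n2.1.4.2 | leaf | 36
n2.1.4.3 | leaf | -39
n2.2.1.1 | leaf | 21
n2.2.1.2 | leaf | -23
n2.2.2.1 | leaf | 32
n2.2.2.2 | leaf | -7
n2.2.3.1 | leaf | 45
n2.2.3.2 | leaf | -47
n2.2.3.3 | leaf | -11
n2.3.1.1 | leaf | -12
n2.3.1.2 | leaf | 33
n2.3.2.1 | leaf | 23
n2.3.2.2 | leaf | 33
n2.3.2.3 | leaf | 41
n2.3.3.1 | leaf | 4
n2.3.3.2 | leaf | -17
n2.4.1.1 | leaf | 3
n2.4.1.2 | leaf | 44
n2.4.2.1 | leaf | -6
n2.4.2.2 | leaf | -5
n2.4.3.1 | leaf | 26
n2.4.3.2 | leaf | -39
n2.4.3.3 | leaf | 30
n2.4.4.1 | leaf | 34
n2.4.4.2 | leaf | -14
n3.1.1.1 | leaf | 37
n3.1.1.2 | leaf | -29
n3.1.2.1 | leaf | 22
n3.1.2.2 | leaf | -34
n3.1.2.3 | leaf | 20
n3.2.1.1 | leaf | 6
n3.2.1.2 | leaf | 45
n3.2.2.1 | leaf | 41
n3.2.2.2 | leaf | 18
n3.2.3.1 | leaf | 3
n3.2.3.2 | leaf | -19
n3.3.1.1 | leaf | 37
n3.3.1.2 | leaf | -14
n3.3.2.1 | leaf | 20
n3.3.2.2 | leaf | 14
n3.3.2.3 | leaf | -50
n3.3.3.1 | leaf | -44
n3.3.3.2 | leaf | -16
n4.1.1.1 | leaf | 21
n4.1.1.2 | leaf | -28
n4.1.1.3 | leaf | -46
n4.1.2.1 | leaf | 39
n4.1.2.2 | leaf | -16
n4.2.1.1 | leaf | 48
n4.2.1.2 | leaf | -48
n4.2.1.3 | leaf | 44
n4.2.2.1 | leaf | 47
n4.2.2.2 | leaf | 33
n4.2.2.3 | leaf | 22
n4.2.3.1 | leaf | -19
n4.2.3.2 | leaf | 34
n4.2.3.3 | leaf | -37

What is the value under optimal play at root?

n1.1.1 (MIN): min(-24, 44) = -24
n1.1.2 (MIN): min(-4, -22) = -22
n1.1 (MAX): max(-24, -22) = -22
n1.2.1 (MIN): min(43, 8) = 8
n1.2.2 (MIN): min(18, 47) = 18
n1.2.3 (MIN): min(-42, 10) = -42
n1.2 (MAX): max(8, 18, -42) = 18
n1 (MIN): min(-22, 18) = -22
n2.1.1 (MIN): min(23, 12, -19, -48) = -48
n2.1.2 (MIN): min(-24, -28) = -28
n2.1.3 (MIN): min(5, 31, -25) = -25
n2.1.4 (MIN): min(3, 36, -39) = -39
n2.1 (MAX): max(-48, -28, -25, -39) = -25
n2.2.1 (MIN): min(21, -23) = -23
n2.2.2 (MIN): min(32, -7) = -7
n2.2.3 (MIN): min(45, -47, -11) = -47
n2.2 (MAX): max(-23, -7, -47) = -7
n2.3.1 (MIN): min(-12, 33) = -12
n2.3.2 (MIN): min(23, 33, 41) = 23
n2.3.3 (MIN): min(4, -17) = -17
n2.3 (MAX): max(-12, 23, -17) = 23
n2.4.1 (MIN): min(3, 44) = 3
n2.4.2 (MIN): min(-6, -5) = -6
n2.4.3 (MIN): min(26, -39, 30) = -39
n2.4.4 (MIN): min(34, -14) = -14
n2.4 (MAX): max(3, -6, -39, -14) = 3
n2 (MIN): min(-25, -7, 23, 3) = -25
n3.1.1 (MIN): min(37, -29) = -29
n3.1.2 (MIN): min(22, -34, 20) = -34
n3.1 (MAX): max(-29, -34) = -29
n3.2.1 (MIN): min(6, 45) = 6
n3.2.2 (MIN): min(41, 18) = 18
n3.2.3 (MIN): min(3, -19) = -19
n3.2 (MAX): max(6, 18, -19) = 18
n3.3.1 (MIN): min(37, -14) = -14
n3.3.2 (MIN): min(20, 14, -50) = -50
n3.3.3 (MIN): min(-44, -16) = -44
n3.3 (MAX): max(-14, -50, -44) = -14
n3 (MIN): min(-29, 18, -14) = -29
n4.1.1 (MIN): min(21, -28, -46) = -46
n4.1.2 (MIN): min(39, -16) = -16
n4.1 (MAX): max(-46, -16) = -16
n4.2.1 (MIN): min(48, -48, 44) = -48
n4.2.2 (MIN): min(47, 33, 22) = 22
n4.2.3 (MIN): min(-19, 34, -37) = -37
n4.2 (MAX): max(-48, 22, -37) = 22
n4 (MIN): min(-16, 22) = -16
root (MAX): max(-22, -25, -29, -16) = -16

-16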